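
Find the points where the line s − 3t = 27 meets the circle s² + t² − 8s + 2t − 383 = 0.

Substitute t = (−27 + s)/3:
10s² − 120s − 2880 = 0  ⟹  s² − 12s − 288 = 0
s = 24 or s = −12, giving (24, −1) and (−12, −13).

(−12, −13) and (24, −1)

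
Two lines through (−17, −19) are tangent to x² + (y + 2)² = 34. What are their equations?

5x − 3y = −28 and 3x − 5y = 44

Write the tangent as mx − y + (−19 − m·(−17)) = 0 and set its distance from the centre to √34:
[m·(17) − (17)]² = 34(m² + 1)
15m² − 34m + 15 = 0, so m = 5/3 or m = 3/5.
With m = 5/3: 5x − 3y = −28. With m = 3/5: 3x − 5y = 44.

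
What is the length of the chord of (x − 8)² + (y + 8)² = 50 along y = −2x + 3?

6√5

Substitute y = −2x + 3:
5x² − 60x + 135 = 0  ⟹  x² − 12x + 27 = 0
x = 9 or x = 3, giving (9, −15) and (3, −3).
|(9, −15) − (3, −3)| = √((6)² + (−12)²) = 6√5.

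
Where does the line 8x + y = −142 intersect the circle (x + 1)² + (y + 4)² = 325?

(−18, 2) and (−16, −14)

Substitute y = −8x − 142:
65x² + 2210x + 18720 = 0  ⟹  x² + 34x + 288 = 0
x = −16 or x = −18, giving (−16, −14) and (−18, 2).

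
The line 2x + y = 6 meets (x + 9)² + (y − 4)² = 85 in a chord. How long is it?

Express y = −2x + 6 and substitute into the circle:
5x² + 10x = 0  ⟹  x² + 2x = 0
x = 0 or x = −2, giving (0, 6) and (−2, 10).
Chord length = distance between (0, 6) and (−2, 10) = √20 = 2√5.

2√5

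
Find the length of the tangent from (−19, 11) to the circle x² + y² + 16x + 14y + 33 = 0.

Centre (−8, −7), r² = 80. |PO|² = (−11)² + (18)² = 445.
The tangent meets the radius at right angles, so tangent² = |PO|² − r² = 445 − 80 = 365.

√365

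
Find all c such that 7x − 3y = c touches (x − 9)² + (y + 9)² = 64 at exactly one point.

c = 90 ± 8√58

Tangency holds when the distance from the centre (9, −9) to the line equals the radius 8:
|7·9 − 3·(−9) − c| / √58 = 8
|c − (90)| = 8√58.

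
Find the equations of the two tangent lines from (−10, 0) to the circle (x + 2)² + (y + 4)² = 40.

Let a tangent through (−10, 0) have slope m. Its distance from (−2, −4) must equal 2√10:
(8m − (−4))² = 40(m² + 1)
3m² + 8m − 3 = 0, so m = −3 or m = 1/3.
With m = −3: 3x + y = −30. With m = 1/3: x − 3y = −10.

3x + y = −30 and x − 3y = −10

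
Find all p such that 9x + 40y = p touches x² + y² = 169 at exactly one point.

The line touches the circle iff its distance from (0, 0) is 13:
|9·0 + 40·0 − p| / √1681 = 13
|p| = 13·41, so p = 533 or p = −533.

p = −533 or p = 533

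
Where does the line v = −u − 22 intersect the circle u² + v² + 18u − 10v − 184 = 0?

Substitute v = −u − 22:
2u² + 72u + 520 = 0  ⟹  u² + 36u + 260 = 0
u = −10 or u = −26, giving (−10, −12) and (−26, 4).

(−26, 4) and (−10, −12)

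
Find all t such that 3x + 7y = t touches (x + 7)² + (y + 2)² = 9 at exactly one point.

t = −35 ± 3√58

Tangency holds when the distance from the centre (−7, −2) to the line equals the radius 3:
|3·(−7) + 7·(−2) − t| / √58 = 3
|t − (−35)| = 3√58.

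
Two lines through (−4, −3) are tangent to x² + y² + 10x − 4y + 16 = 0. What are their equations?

3x − 2y = −6 and 2x + 3y = −17

Write the tangent as mx − y + (−3 − m·(−4)) = 0 and set its distance from the centre to √13:
[m·(−1) − (5)]² = 13(m² + 1)
6m² − 5m − 6 = 0, so m = 3/2 or m = −2/3.
With m = 3/2: 3x − 2y = −6. With m = −2/3: 2x + 3y = −17.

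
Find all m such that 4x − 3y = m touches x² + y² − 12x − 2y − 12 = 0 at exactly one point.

m = −14 or m = 56

Tangency holds when the distance from the centre (6, 1) to the line equals the radius 7:
|4·6 − 3·1 − m| / √25 = 7
|m − (21)| = 7·5, so m = 56 or m = −14.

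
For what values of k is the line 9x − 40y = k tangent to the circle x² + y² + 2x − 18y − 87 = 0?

k = −902 or k = 164

Tangency holds when the distance from the centre (−1, 9) to the line equals the radius 13:
|9·(−1) − 40·9 − k| / √1681 = 13
|k − (−369)| = 13·41, so k = 164 or k = −902.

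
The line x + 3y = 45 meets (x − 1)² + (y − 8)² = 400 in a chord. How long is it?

12√10

From the line, y = (45 − x)/3. Substituting:
10x² − 60x − 3150 = 0  ⟹  x² − 6x − 315 = 0
x = 21 or x = −15, giving (21, 8) and (−15, 20).
|(21, 8) − (−15, 20)| = √((36)² + (−12)²) = 12√10.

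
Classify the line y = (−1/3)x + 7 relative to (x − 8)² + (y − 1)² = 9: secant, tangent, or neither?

d² = (1·8 + 3·1 − (21))²/10 = 10; r² = 9.
Since d² > r², the line lies outside the circle.

neither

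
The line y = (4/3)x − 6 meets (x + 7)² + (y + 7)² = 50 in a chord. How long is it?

Centre (−7, −7), r² = 50. Perpendicular distance d from centre to line = |−25| / √25 = 25/√25.
Chord = 2√(r² − d²) = 2·√(25) = 10.

10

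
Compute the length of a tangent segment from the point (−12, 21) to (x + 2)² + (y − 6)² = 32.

With centre O = (−2, 6), |OP|² = 325 and r² = 32.
Power of the point: PT² = |PO|² − r² = 293, so PT = √293.

√293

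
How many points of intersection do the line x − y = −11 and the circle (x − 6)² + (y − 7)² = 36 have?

Centre (6, 7), r² = 36. Distance² from centre to line = (10)²/2 = 50.
Since d² > r², the line lies outside the circle.

0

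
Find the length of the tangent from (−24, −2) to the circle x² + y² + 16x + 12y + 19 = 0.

√191

With centre O = (−8, −6), |OP|² = 272 and r² = 81.
Power of the point: PT² = |PO|² − r² = 191, so PT = √191.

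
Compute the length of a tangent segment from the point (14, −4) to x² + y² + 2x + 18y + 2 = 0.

√170

Centre (−1, −9), r² = 80. |PO|² = (15)² + (5)² = 250.
By the tangent–radius right angle, tangent length = √(|PO|² − r²) = √170.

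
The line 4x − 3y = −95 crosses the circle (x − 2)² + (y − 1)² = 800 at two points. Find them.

(−26, −3) and (−2, 29)

Substitute y = (95 + 4x)/3:
25x² + 700x + 1300 = 0  ⟹  x² + 28x + 52 = 0
x = −2 or x = −26, giving (−2, 29) and (−26, −3).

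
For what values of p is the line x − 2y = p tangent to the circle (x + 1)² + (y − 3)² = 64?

p = −7 ± 8√5

The line touches the circle iff its distance from (−1, 3) is 8:
|1·(−1) − 2·3 − p| / √5 = 8
|p − (−7)| = 8√5.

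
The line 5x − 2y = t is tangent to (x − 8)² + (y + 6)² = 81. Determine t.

t = 52 ± 9√29

Tangency holds when the distance from the centre (8, −6) to the line equals the radius 9:
|5·8 − 2·(−6) − t| / √29 = 9
|t − (52)| = 9√29.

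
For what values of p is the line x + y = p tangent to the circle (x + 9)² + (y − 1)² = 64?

p = −8 ± 8√2

The line touches the circle iff its distance from (−9, 1) is 8:
|1·(−9) + 1·1 − p| / √2 = 8
|p − (−8)| = 8√2.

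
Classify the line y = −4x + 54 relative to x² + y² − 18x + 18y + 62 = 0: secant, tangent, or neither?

Substituting the line into the circle gives 17x² − 522x + 3950 = 0.
Δ = 272484 − 268600 = 3884.
Two real roots: the line is a secant.

secant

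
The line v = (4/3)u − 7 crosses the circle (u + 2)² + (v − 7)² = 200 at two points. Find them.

Substitute v = (−21 + 4u)/3:
25u² − 300u = 0  ⟹  u² − 12u = 0
u = 12 or u = 0, giving (12, 9) and (0, −7).

(0, −7) and (12, 9)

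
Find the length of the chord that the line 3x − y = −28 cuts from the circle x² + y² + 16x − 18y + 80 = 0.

5√10

The distance from (−8, 9) to the line is 5/√10, and r² = 65.
Half the chord is √(r² − d²) = √(125/2), so the full chord is 5√10.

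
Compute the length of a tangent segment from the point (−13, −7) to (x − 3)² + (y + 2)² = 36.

7√5

The centre is (3, −2) and r = 6. The square of the distance from P to the centre is 256 + 25 = 281.
Power of the point: PT² = |PO|² − r² = 245, so PT = 7√5.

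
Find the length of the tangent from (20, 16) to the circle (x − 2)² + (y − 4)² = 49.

√419

The centre is (2, 4) and r = 7. The square of the distance from P to the centre is 324 + 144 = 468.
The tangent meets the radius at right angles, so tangent² = |PO|² − r² = 468 − 49 = 419.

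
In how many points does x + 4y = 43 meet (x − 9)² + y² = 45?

0

d² = (1·9 + 4·0 − (43))²/17 = 68; r² = 45.
Since d² > r², the line lies outside the circle.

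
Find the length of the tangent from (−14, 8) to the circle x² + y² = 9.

With centre O = (0, 0), |OP|² = 260 and r² = 9.
By the tangent–radius right angle, tangent length = √(|PO|² − r²) = √251.

√251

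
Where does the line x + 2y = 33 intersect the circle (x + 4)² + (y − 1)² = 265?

(−1, 17) and (7, 13)

Express y = (33 − x)/2 and substitute into the circle:
5x² − 30x − 35 = 0  ⟹  x² − 6x − 7 = 0
x = 7 or x = −1, giving (7, 13) and (−1, 17).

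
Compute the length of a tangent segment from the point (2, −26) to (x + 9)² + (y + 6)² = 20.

Centre (−9, −6), r² = 20. |PO|² = (11)² + (−20)² = 521.
By the tangent–radius right angle, tangent length = √(|PO|² − r²) = √501.

√501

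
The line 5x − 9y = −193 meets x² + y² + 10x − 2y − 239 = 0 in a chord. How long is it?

Centre (−5, 1), r² = 265. Perpendicular distance d from centre to line = |159| / √106 = 159/√106.
Half the chord is √(r² − d²) = √(53/2), so the full chord is √106.

√106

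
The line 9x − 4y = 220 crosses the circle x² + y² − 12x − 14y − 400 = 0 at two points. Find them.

Express y = (−220 + 9x)/4 and substitute into the circle:
97x² − 4656x + 54320 = 0  ⟹  x² − 48x + 560 = 0
x = 28 or x = 20, giving (28, 8) and (20, −10).

(20, −10) and (28, 8)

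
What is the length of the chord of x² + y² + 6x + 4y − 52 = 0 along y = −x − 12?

9√2

Substitute y = −x − 12:
2x² + 26x + 44 = 0  ⟹  x² + 13x + 22 = 0
x = −2 or x = −11, giving (−2, −10) and (−11, −1).
Chord length = distance between (−2, −10) and (−11, −1) = √162 = 9√2.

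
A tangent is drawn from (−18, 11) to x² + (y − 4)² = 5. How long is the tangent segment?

4√23

Centre (0, 4), r² = 5. |PO|² = (−18)² + (7)² = 373.
Power of the point: PT² = |PO|² − r² = 368, so PT = 4√23.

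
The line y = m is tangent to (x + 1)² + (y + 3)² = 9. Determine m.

The line touches the circle iff its distance from (−1, −3) is 3:
|0·(−1) + 1·(−3) − m| / √1 = 3
|m − (−3)| = 3, so m = 0 or m = −6.

m = −6 or m = 0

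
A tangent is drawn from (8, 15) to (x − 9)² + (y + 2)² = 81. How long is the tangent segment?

With centre O = (9, −2), |OP|² = 290 and r² = 81.
By the tangent–radius right angle, tangent length = √(|PO|² − r²) = √209.

√209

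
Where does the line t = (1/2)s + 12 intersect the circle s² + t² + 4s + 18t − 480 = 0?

From the line, t = (24 + s)/2. Substituting:
5s² + 100s − 480 = 0  ⟹  s² + 20s − 96 = 0
s = 4 or s = −24, giving (4, 14) and (−24, 0).

(−24, 0) and (4, 14)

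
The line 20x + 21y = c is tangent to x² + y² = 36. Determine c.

c = −174 or c = 174

For a tangent, require d(centre, line) = r = 6.
|20·0 + 21·0 − c| / √841 = 6
|c| = 6·29, so c = 174 or c = −174.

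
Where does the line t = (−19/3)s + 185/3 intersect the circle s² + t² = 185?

(8, 11) and (11, −8)

Substitute t = (185 − 19s)/3:
370s² − 7030s + 32560 = 0  ⟹  s² − 19s + 88 = 0
s = 11 or s = 8, giving (11, −8) and (8, 11).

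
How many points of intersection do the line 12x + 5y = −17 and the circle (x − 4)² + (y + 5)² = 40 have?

2

d² = (12·4 + 5·(−5) − (−17))²/169 = 1600/169; r² = 40.
Since d² < r², the line cuts the circle twice.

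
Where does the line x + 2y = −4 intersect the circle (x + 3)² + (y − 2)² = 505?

Express y = (−4 − x)/2 and substitute into the circle:
5x² + 40x − 1920 = 0  ⟹  x² + 8x − 384 = 0
x = 16 or x = −24, giving (16, −10) and (−24, 10).

(−24, 10) and (16, −10)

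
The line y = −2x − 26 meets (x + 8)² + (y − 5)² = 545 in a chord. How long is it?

20√5

The distance from (−8, 5) to the line is 15/√5, and r² = 545.
Chord = 2√(r² − d²) = 2·√(500) = 20√5.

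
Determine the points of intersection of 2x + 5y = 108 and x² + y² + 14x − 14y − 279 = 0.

Substitute y = (108 − 2x)/5:
29x² + 58x − 2871 = 0  ⟹  x² + 2x − 99 = 0
x = 9 or x = −11, giving (9, 18) and (−11, 26).

(−11, 26) and (9, 18)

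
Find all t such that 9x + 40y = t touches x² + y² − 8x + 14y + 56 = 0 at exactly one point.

For a tangent, require d(centre, line) = r = 3.
|9·4 + 40·(−7) − t| / √1681 = 3
|t − (−244)| = 3·41, so t = −121 or t = −367.

t = −367 or t = −121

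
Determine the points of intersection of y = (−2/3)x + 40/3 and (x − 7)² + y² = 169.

From the line, y = (40 − 2x)/3. Substituting:
13x² − 286x + 520 = 0  ⟹  x² − 22x + 40 = 0
x = 20 or x = 2, giving (20, 0) and (2, 12).

(2, 12) and (20, 0)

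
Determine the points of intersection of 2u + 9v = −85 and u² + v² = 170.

Express v = (−85 − 2u)/9 and substitute into the circle:
85u² + 340u − 6545 = 0  ⟹  u² + 4u − 77 = 0
u = 7 or u = −11, giving (7, −11) and (−11, −7).

(−11, −7) and (7, −11)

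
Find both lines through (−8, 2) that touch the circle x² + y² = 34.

A line y − (2) = m(x − (−8)) is tangent when its distance from (0, 0) is √34:
[m·(8) − (−2)]² = 34(m² + 1)
15m² + 16m − 15 = 0, so m = −5/3 or m = 3/5.
Through (−8, 2) these give 5x + 3y = −34 and 3x − 5y = −34.

5x + 3y = −34 and 3x − 5y = −34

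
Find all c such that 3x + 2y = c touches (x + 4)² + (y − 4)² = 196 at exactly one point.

The line touches the circle iff its distance from (−4, 4) is 14:
|3·(−4) + 2·4 − c| / √13 = 14
|c − (−4)| = 14√13.

c = −4 ± 14√13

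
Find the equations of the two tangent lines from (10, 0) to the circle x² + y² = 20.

Write the tangent as mx − y + (0 − m·(10)) = 0 and set its distance from the centre to 2√5:
(−10m − (0))² = 20(m² + 1)
4m² − 1 = 0, so m = 1/2 or m = −1/2.
Through (10, 0) these give x − 2y = 10 and x + 2y = 10.

x − 2y = 10 and x + 2y = 10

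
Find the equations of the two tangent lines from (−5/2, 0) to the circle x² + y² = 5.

2x + y = −5 and 2x − y = −5

Let a tangent through (−5/2, 0) have slope m. Its distance from (0, 0) must equal √5:
(5/2m − (0))² = 5(m² + 1)
m² − 4 = 0, so m = −2 or m = 2.
Through (−5/2, 0) these give 2x + y = −5 and 2x − y = −5.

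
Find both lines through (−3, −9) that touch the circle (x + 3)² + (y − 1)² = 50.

x − y = 6 and x + y = −12

Let a tangent through (−3, −9) have slope m. Its distance from (−3, 1) must equal 5√2:
(0m − (10))² = 50(m² + 1)
m² − 1 = 0, so m = 1 or m = −1.
With m = 1: x − y = 6. With m = −1: x + y = −12.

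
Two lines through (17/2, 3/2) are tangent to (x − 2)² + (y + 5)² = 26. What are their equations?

Let a tangent through (17/2, 3/2) have slope m. Its distance from (2, −5) must equal √26:
[m·(−13/2) − (−13/2)]² = 26(m² + 1)
5m² − 26m + 5 = 0, so m = 1/5 or m = 5.
Through (17/2, 3/2) these give x − 5y = 1 and 5x − y = 41.

x − 5y = 1 and 5x − y = 41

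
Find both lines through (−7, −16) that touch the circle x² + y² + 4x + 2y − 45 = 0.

7x + y = −65 and x − y = 9

Let a tangent through (−7, −16) have slope m. Its distance from (−2, −1) must equal 5√2:
(5m − (15))² = 50(m² + 1)
m² + 6m − 7 = 0, so m = −7 or m = 1.
Through (−7, −16) these give 7x + y = −65 and x − y = 9.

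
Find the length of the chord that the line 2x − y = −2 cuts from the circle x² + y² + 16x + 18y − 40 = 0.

Centre (−8, −9), r² = 185. Perpendicular distance d from centre to line = |−5| / √5 = 5/√5.
Chord = 2√(r² − d²) = 2·√(180) = 12√5.

12√5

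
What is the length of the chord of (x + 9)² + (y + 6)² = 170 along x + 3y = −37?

The distance from (−9, −6) to the line is 10/√10, and r² = 170.
Chord = 2√(r² − d²) = 2·√(160) = 8√10.

8√10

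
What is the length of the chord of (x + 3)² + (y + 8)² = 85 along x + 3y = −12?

From the line, y = (−12 − x)/3. Substituting:
10x² + 30x − 540 = 0  ⟹  x² + 3x − 54 = 0
x = 6 or x = −9, giving (6, −6) and (−9, −1).
|(6, −6) − (−9, −1)| = √((15)² + (−5)²) = 5√10.

5√10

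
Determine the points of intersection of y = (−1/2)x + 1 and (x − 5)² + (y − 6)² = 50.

(0, 1) and (4, −1)

From the line, y = (2 − x)/2. Substituting:
5x² − 20x = 0  ⟹  x² − 4x = 0
x = 4 or x = 0, giving (4, −1) and (0, 1).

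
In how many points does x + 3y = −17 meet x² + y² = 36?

2

Substituting the line into the circle gives 10x² + 34x − 35 = 0.
Δ = 1156 − (−1400) = 2556.
Two real roots: the line is a secant.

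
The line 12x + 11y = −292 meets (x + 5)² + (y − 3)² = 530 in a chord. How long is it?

2√265

Express y = (−292 − 12x)/11 and substitute into the circle:
265x² + 9010x + 44520 = 0  ⟹  x² + 34x + 168 = 0
x = −6 or x = −28, giving (−6, −20) and (−28, 4).
|(−6, −20) − (−28, 4)| = √((22)² + (−24)²) = 2√265.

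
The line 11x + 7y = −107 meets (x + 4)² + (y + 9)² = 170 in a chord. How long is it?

2√170

The distance from (−4, −9) to the line is 0/√170, and r² = 170.
Half the chord is √(r² − d²) = √(170), so the full chord is 2√170.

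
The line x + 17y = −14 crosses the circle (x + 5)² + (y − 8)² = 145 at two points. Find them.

From the line, y = (−14 − x)/17. Substituting:
290x² + 3190x − 12180 = 0  ⟹  x² + 11x − 42 = 0
x = 3 or x = −14, giving (3, −1) and (−14, 0).

(−14, 0) and (3, −1)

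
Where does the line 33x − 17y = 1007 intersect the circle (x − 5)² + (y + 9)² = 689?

Express y = (−1007 + 33x)/17 and substitute into the circle:
1378x² − 59254x + 537420 = 0  ⟹  x² − 43x + 390 = 0
x = 30 or x = 13, giving (30, −1) and (13, −34).

(13, −34) and (30, −1)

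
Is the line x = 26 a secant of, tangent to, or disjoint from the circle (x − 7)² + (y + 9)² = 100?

Substituting the line into the circle gives y² + 18y + 342 = 0.
Δ = 324 − 1368 = −1044.
No real roots: the line does not meet the circle.

disjoint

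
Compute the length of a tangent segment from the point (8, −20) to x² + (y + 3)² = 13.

The centre is (0, −3) and r = √13. The square of the distance from P to the centre is 64 + 289 = 353.
By the tangent–radius right angle, tangent length = √(|PO|² − r²) = √340 = 2√85.

2√85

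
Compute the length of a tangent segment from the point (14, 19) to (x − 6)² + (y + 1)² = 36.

2√107

With centre O = (6, −1), |OP|² = 464 and r² = 36.
Power of the point: PT² = |PO|² − r² = 428, so PT = 2√107.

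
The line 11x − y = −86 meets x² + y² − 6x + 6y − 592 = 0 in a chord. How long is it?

4√122

Centre (3, −3), r² = 610. Perpendicular distance d from centre to line = |122| / √122 = 122/√122.
Chord = 2√(r² − d²) = 2·√(488) = 4√122.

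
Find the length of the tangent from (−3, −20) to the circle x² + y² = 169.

Centre (0, 0), r² = 169. |PO|² = (−3)² + (−20)² = 409.
By the tangent–radius right angle, tangent length = √(|PO|² − r²) = √240 = 4√15.

4√15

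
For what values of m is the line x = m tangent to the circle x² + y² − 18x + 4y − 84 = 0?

For a tangent, require d(centre, line) = r = 13.
|1·9 + 0·(−2) − m| / √1 = 13
|m − (9)| = 13, so m = 22 or m = −4.

m = −4 or m = 22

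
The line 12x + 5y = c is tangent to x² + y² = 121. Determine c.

The line touches the circle iff its distance from (0, 0) is 11:
|12·0 + 5·0 − c| / √169 = 11
|c| = 11·13, so c = 143 or c = −143.

c = −143 or c = 143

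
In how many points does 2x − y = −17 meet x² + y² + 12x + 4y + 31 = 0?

Substituting the line into the circle gives 5x² + 88x + 388 = 0.
Δ = 7744 − 7760 = −16.
No real roots: the line does not meet the circle.

0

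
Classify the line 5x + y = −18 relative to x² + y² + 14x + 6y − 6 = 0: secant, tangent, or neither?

secant

d² = (5·(−7) + 1·(−3) − (−18))²/26 = 200/13; r² = 64.
Since d² < r², the line cuts the circle twice.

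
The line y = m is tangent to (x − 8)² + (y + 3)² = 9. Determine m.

The line touches the circle iff its distance from (8, −3) is 3:
|0·8 + 1·(−3) − m| / √1 = 3
|m − (−3)| = 3, so m = 0 or m = −6.

m = −6 or m = 0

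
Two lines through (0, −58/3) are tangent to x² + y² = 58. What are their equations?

Write the tangent as mx − y + (−58/3 − m·(0)) = 0 and set its distance from the centre to √58:
(0m − (58/3))² = 58(m² + 1)
9m² − 49 = 0, so m = 7/3 or m = −7/3.
With m = 7/3: 7x − 3y = 58. With m = −7/3: 7x + 3y = −58.

7x − 3y = 58 and 7x + 3y = −58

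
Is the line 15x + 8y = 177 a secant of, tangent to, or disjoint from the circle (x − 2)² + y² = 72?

disjoint

d² = (15·2 + 8·0 − (177))²/289 = 21609/289; r² = 72.
Since d² > r², the line lies outside the circle.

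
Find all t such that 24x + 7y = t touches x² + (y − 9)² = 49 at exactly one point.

For a tangent, require d(centre, line) = r = 7.
|24·0 + 7·9 − t| / √625 = 7
|t − (63)| = 7·25, so t = 238 or t = −112.

t = −112 or t = 238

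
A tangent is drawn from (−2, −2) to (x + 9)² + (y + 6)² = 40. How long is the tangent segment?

With centre O = (−9, −6), |OP|² = 65 and r² = 40.
Power of the point: PT² = |PO|² − r² = 25, so PT = 5.

5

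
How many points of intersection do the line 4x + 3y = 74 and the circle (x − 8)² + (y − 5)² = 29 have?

Substituting the line into the circle gives 25x² − 616x + 3796 = 0.
Discriminant = (−616)² − 4·25·(3796) = −144 < 0.
No real roots: the line does not meet the circle.

0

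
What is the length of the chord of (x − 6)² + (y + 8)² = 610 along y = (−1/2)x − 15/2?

Centre (6, −8), r² = 610. Perpendicular distance d from centre to line = |5| / √5 = 5/√5.
Half the chord is √(r² − d²) = √(605), so the full chord is 22√5.

22√5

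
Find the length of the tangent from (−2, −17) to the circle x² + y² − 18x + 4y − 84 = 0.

The centre is (9, −2) and r = 13. The square of the distance from P to the centre is 121 + 225 = 346.
The tangent meets the radius at right angles, so tangent² = |PO|² − r² = 346 − 169 = 177.

√177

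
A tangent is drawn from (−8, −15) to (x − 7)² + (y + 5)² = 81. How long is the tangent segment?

2√61

Centre (7, −5), r² = 81. |PO|² = (−15)² + (−10)² = 325.
By the tangent–radius right angle, tangent length = √(|PO|² − r²) = √244 = 2√61.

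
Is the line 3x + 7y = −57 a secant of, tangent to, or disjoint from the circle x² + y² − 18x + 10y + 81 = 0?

disjoint

d² = (3·9 + 7·(−5) − (−57))²/58 = 2401/58; r² = 25.
Since d² > r², the line lies outside the circle.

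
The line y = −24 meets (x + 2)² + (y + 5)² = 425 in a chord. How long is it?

The distance from (−2, −5) to the line is 19, and r² = 425.
Chord = 2√(r² − d²) = 2·√(64) = 16.

16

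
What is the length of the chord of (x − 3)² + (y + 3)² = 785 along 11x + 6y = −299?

2√157

The distance from (3, −3) to the line is 314/√157, and r² = 785.
Half the chord is √(r² − d²) = √(157), so the full chord is 2√157.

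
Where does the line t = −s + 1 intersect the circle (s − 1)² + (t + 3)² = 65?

(−3, 4) and (8, −7)

Express t = −s + 1 and substitute into the circle:
2s² − 10s − 48 = 0  ⟹  s² − 5s − 24 = 0
s = 8 or s = −3, giving (8, −7) and (−3, 4).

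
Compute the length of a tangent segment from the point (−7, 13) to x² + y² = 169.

Centre (0, 0), r² = 169. |PO|² = (−7)² + (13)² = 218.
By the tangent–radius right angle, tangent length = √(|PO|² − r²) = √49 = 7.

7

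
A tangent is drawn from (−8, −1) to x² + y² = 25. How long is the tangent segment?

2√10

The centre is (0, 0) and r = 5. The square of the distance from P to the centre is 64 + 1 = 65.
The tangent meets the radius at right angles, so tangent² = |PO|² − r² = 65 − 25 = 40.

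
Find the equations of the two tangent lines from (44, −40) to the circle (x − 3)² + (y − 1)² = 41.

4x + 5y = −24 and 5x + 4y = 60

Write the tangent as mx − y + (−40 − m·(44)) = 0 and set its distance from the centre to √41:
(−41m − (41))² = 41(m² + 1)
20m² + 41m + 20 = 0, so m = −4/5 or m = −5/4.
Through (44, −40) these give 4x + 5y = −24 and 5x + 4y = 60.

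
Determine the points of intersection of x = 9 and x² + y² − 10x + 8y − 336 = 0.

(9, −23) and (9, 15)

The line gives x = 9. Substituting into the circle:
y² + 8y − 345 = 0
y = 15 or y = −23, giving (9, 15) and (9, −23).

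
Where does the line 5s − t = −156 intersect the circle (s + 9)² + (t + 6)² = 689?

(−34, −14) and (−29, 11)

From the line, t = 5s + 156. Substituting:
26s² + 1638s + 25636 = 0  ⟹  s² + 63s + 986 = 0
s = −29 or s = −34, giving (−29, 11) and (−34, −14).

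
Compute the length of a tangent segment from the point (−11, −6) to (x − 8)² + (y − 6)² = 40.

Centre (8, 6), r² = 40. |PO|² = (−19)² + (−12)² = 505.
Power of the point: PT² = |PO|² − r² = 465, so PT = √465.

√465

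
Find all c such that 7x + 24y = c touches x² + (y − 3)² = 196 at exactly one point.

The line touches the circle iff its distance from (0, 3) is 14:
|7·0 + 24·3 − c| / √625 = 14
|c − (72)| = 14·25, so c = 422 or c = −278.

c = −278 or c = 422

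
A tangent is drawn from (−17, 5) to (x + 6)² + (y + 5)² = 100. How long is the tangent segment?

11

The centre is (−6, −5) and r = 10. The square of the distance from P to the centre is 121 + 100 = 221.
The tangent meets the radius at right angles, so tangent² = |PO|² − r² = 221 − 100 = 121.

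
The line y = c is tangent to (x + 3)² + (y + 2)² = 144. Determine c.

c = −14 or c = 10

The line touches the circle iff its distance from (−3, −2) is 12:
|0·(−3) + 1·(−2) − c| / √1 = 12
|c − (−2)| = 12, so c = 10 or c = −14.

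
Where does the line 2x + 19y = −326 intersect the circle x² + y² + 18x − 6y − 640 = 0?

Express y = (−326 − 2x)/19 and substitute into the circle:
365x² + 8030x − 87600 = 0  ⟹  x² + 22x − 240 = 0
x = 8 or x = −30, giving (8, −18) and (−30, −14).

(−30, −14) and (8, −18)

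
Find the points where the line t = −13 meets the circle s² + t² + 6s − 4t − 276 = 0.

From the line, t = −13. Substituting:
s² + 6s − 55 = 0
s = 5 or s = −11, giving (5, −13) and (−11, −13).

(−11, −13) and (5, −13)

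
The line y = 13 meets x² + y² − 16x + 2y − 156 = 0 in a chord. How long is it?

Express y = 13 and substitute into the circle:
x² − 16x + 39 = 0
x = 13 or x = 3, giving (13, 13) and (3, 13).
Chord length = distance between (13, 13) and (3, 13) = √100 = 10.

10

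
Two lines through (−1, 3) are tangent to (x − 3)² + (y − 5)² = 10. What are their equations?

3x − y = −6 and x + 3y = 8

Let a tangent through (−1, 3) have slope m. Its distance from (3, 5) must equal √10:
(4m − (2))² = 10(m² + 1)
3m² − 8m − 3 = 0, so m = 3 or m = −1/3.
Through (−1, 3) these give 3x − y = −6 and x + 3y = 8.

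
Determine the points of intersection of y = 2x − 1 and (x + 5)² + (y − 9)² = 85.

(2, 3) and (4, 7)

From the line, y = 2x − 1. Substituting:
5x² − 30x + 40 = 0  ⟹  x² − 6x + 8 = 0
x = 4 or x = 2, giving (4, 7) and (2, 3).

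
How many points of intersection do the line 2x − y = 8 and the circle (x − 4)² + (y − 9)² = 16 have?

0

Substituting the line into the circle gives 5x² − 76x + 289 = 0.
Discriminant = (−76)² − 4·5·(289) = −4 < 0.
No real roots: the line does not meet the circle.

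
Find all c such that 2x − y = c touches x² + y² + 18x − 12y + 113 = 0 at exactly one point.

For a tangent, require d(centre, line) = r = 2.
|2·(−9) − 1·6 − c| / √5 = 2
|c − (−24)| = 2√5.

c = −24 ± 2√5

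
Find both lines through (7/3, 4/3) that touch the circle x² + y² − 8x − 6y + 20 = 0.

Write the tangent as mx − y + (4/3 − m·(7/3)) = 0 and set its distance from the centre to √5:
(5/3m − (5/3))² = 5(m² + 1)
2m² + 5m + 2 = 0, so m = −1/2 or m = −2.
Through (7/3, 4/3) these give x + 2y = 5 and 2x + y = 6.

x + 2y = 5 and 2x + y = 6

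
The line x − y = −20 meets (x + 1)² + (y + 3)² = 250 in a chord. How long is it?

Substitute y = x + 20:
2x² + 48x + 280 = 0  ⟹  x² + 24x + 140 = 0
x = −10 or x = −14, giving (−10, 10) and (−14, 6).
Chord length = distance between (−10, 10) and (−14, 6) = √32 = 4√2.

4√2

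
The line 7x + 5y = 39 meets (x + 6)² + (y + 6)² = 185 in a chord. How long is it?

The distance from (−6, −6) to the line is 111/√74, and r² = 185.
Half the chord is √(r² − d²) = √(37/2), so the full chord is √74.

√74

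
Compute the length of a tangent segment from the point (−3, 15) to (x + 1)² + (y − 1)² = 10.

With centre O = (−1, 1), |OP|² = 200 and r² = 10.
Power of the point: PT² = |PO|² − r² = 190, so PT = √190.

√190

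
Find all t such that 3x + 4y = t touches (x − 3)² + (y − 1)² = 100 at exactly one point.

The line touches the circle iff its distance from (3, 1) is 10:
|3·3 + 4·1 − t| / √25 = 10
|t − (13)| = 10·5, so t = 63 or t = −37.

t = −37 or t = 63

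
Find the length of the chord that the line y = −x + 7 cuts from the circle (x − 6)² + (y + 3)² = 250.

22√2

Centre (6, −3), r² = 250. Perpendicular distance d from centre to line = |−4| / √2 = 4/√2.
Chord = 2√(r² − d²) = 2·√(242) = 22√2.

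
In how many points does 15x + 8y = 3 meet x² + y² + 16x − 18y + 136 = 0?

d² = (15·(−8) + 8·9 − (3))²/289 = 9; r² = 9.
Since d² = r², the line is tangent.

1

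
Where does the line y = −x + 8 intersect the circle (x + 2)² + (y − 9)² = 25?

(−5, 13) and (2, 6)

Substitute y = −x + 8:
2x² + 6x − 20 = 0  ⟹  x² + 3x − 10 = 0
x = 2 or x = −5, giving (2, 6) and (−5, 13).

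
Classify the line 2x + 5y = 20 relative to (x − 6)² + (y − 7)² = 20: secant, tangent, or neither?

neither

Substituting the line into the circle gives 29x² − 240x + 625 = 0.
Δ = 57600 − 72500 = −14900.
No real roots: the line does not meet the circle.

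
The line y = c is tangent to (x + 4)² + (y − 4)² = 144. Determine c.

For a tangent, require d(centre, line) = r = 12.
|0·(−4) + 1·4 − c| / √1 = 12
|c − (4)| = 12, so c = 16 or c = −8.

c = −8 or c = 16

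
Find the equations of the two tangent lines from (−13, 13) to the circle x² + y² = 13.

2x + 3y = 13 and 3x + 2y = −13

Let a tangent through (−13, 13) have slope m. Its distance from (0, 0) must equal √13:
(13m − (−13))² = 13(m² + 1)
6m² + 13m + 6 = 0, so m = −2/3 or m = −3/2.
Through (−13, 13) these give 2x + 3y = 13 and 3x + 2y = −13.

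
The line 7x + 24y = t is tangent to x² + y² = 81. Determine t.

The line touches the circle iff its distance from (0, 0) is 9:
|7·0 + 24·0 − t| / √625 = 9
|t| = 9·25, so t = 225 or t = −225.

t = −225 or t = 225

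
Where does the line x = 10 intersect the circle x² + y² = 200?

The line gives x = 10. Substituting into the circle:
y² − 100 = 0
y = 10 or y = −10, giving (10, 10) and (10, −10).

(10, −10) and (10, 10)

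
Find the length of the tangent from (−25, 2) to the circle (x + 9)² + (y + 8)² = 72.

With centre O = (−9, −8), |OP|² = 356 and r² = 72.
By the tangent–radius right angle, tangent length = √(|PO|² − r²) = √284 = 2√71.

2√71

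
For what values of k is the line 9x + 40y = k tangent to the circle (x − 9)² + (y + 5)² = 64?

For a tangent, require d(centre, line) = r = 8.
|9·9 + 40·(−5) − k| / √1681 = 8
|k − (−119)| = 8·41, so k = 209 or k = −447.

k = −447 or k = 209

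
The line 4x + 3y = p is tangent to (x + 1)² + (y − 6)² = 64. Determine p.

For a tangent, require d(centre, line) = r = 8.
|4·(−1) + 3·6 − p| / √25 = 8
|p − (14)| = 8·5, so p = 54 or p = −26.

p = −26 or p = 54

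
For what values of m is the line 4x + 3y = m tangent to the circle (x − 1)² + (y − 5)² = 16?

m = −1 or m = 39

Tangency holds when the distance from the centre (1, 5) to the line equals the radius 4:
|4·1 + 3·5 − m| / √25 = 4
|m − (19)| = 4·5, so m = 39 or m = −1.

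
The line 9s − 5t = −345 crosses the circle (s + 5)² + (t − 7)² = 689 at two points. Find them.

(−30, 15) and (−25, 24)

Express t = (345 + 9s)/5 and substitute into the circle:
106s² + 5830s + 79500 = 0  ⟹  s² + 55s + 750 = 0
s = −25 or s = −30, giving (−25, 24) and (−30, 15).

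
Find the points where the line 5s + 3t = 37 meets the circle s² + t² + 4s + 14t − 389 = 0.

From the line, t = (37 − 5s)/3. Substituting:
34s² − 544s − 578 = 0  ⟹  s² − 16s − 17 = 0
s = 17 or s = −1, giving (17, −16) and (−1, 14).

(−1, 14) and (17, −16)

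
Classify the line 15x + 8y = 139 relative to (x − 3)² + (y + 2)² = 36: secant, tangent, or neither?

neither

Substituting the line into the circle gives 289x² − 5034x + 22297 = 0.
Discriminant = (−5034)² − 4·289·(22297) = −434176 < 0.
No real roots: the line does not meet the circle.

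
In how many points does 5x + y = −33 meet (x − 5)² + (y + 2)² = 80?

d² = (5·5 + 1·(−2) − (−33))²/26 = 1568/13; r² = 80.
Since d² > r², the line lies outside the circle.

0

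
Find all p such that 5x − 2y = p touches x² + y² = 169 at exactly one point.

The line touches the circle iff its distance from (0, 0) is 13:
|5·0 − 2·0 − p| / √29 = 13
|p| = 13√29.

p = ±13√29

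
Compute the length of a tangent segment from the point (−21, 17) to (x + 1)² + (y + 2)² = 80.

√681

With centre O = (−1, −2), |OP|² = 761 and r² = 80.
Power of the point: PT² = |PO|² − r² = 681, so PT = √681.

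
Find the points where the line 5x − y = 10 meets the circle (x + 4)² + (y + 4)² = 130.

Substitute y = 5x − 10:
26x² − 52x − 78 = 0  ⟹  x² − 2x − 3 = 0
x = 3 or x = −1, giving (3, 5) and (−1, −15).

(−1, −15) and (3, 5)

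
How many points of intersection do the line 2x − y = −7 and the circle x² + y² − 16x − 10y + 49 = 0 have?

0

Substituting the line into the circle gives 5x² − 8x + 28 = 0.
Discriminant = (−8)² − 4·5·(28) = −496 < 0.
No real roots: the line does not meet the circle.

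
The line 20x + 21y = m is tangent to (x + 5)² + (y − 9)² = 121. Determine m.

Tangency holds when the distance from the centre (−5, 9) to the line equals the radius 11:
|20·(−5) + 21·9 − m| / √841 = 11
|m − (89)| = 11·29, so m = 408 or m = −230.

m = −230 or m = 408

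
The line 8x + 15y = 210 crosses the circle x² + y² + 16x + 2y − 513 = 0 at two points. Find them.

(−15, 22) and (15, 6)

Substitute y = (210 − 8x)/15:
289x² − 65025 = 0  ⟹  x² − 225 = 0
x = 15 or x = −15, giving (15, 6) and (−15, 22).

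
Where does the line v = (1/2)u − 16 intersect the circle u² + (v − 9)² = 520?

Substitute v = (−32 + u)/2:
5u² − 100u + 420 = 0  ⟹  u² − 20u + 84 = 0
u = 14 or u = 6, giving (14, −9) and (6, −13).

(6, −13) and (14, −9)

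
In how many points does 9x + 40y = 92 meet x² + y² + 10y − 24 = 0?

Substituting the line into the circle gives 1681x² − 5256x + 6864 = 0.
Δ = 27625536 − 46153536 = −18528000.
No real roots: the line does not meet the circle.

0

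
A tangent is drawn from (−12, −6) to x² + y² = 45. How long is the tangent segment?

3√15

Centre (0, 0), r² = 45. |PO|² = (−12)² + (−6)² = 180.
Power of the point: PT² = |PO|² − r² = 135, so PT = 3√15.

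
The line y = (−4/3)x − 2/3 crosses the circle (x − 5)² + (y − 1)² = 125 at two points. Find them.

From the line, y = (−2 − 4x)/3. Substituting:
25x² − 50x − 875 = 0  ⟹  x² − 2x − 35 = 0
x = 7 or x = −5, giving (7, −10) and (−5, 6).

(−5, 6) and (7, −10)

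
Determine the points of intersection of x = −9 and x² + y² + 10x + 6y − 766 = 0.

The line gives x = −9. Substituting into the circle:
y² + 6y − 775 = 0
y = 25 or y = −31, giving (−9, 25) and (−9, −31).

(−9, −31) and (−9, 25)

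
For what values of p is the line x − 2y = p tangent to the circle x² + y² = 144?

Tangency holds when the distance from the centre (0, 0) to the line equals the radius 12:
|1·0 − 2·0 − p| / √5 = 12
|p| = 12√5.

p = ±12√5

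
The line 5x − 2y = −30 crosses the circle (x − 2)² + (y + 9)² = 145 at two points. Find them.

(−10, −10) and (−6, 0)

Substitute y = (30 + 5x)/2:
29x² + 464x + 1740 = 0  ⟹  x² + 16x + 60 = 0
x = −6 or x = −10, giving (−6, 0) and (−10, −10).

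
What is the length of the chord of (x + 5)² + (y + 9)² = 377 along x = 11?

22

The line gives x = 11. Substituting into the circle:
y² + 18y − 40 = 0
y = 2 or y = −20, giving (11, 2) and (11, −20).
|(11, 2) − (11, −20)| = √((0)² + (22)²) = 22.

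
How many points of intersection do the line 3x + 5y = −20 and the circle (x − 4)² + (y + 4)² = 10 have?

2

Substituting the line into the circle gives 34x² − 200x + 150 = 0.
Discriminant = (−200)² − 4·34·(150) = 19600 > 0.
Two real roots: the line is a secant.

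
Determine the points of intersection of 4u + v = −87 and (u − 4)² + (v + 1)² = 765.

(−23, 5) and (−17, −19)

From the line, v = −4u − 87. Substituting:
17u² + 680u + 6647 = 0  ⟹  u² + 40u + 391 = 0
u = −17 or u = −23, giving (−17, −19) and (−23, 5).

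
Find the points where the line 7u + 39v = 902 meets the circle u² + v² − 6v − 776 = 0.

Substitute v = (902 − 7u)/39:
1570u² − 10990u − 577760 = 0  ⟹  u² − 7u − 368 = 0
u = 23 or u = −16, giving (23, 19) and (−16, 26).

(−16, 26) and (23, 19)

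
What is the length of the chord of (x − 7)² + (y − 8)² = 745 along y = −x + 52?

11√2

Centre (7, 8), r² = 745. Perpendicular distance d from centre to line = |−37| / √2 = 37/√2.
Chord = 2√(r² − d²) = 2·√(121/2) = 11√2.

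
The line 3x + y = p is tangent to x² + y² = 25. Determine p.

For a tangent, require d(centre, line) = r = 5.
|3·0 + 1·0 − p| / √10 = 5
|p| = 5√10.

p = ±5√10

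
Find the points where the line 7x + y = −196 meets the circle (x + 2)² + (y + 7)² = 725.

(−28, 0) and (−25, −21)

Express y = −7x − 196 and substitute into the circle:
50x² + 2650x + 35000 = 0  ⟹  x² + 53x + 700 = 0
x = −25 or x = −28, giving (−25, −21) and (−28, 0).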